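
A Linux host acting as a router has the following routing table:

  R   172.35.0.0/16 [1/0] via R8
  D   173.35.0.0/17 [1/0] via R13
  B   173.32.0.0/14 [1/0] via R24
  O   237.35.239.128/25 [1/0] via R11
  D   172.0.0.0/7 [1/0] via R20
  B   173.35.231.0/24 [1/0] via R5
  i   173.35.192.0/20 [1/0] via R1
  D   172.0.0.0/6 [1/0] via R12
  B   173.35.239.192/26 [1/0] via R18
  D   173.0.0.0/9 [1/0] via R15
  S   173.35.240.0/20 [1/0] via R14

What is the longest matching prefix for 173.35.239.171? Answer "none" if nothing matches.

Entries matching 173.35.239.171:
  172.0.0.0/6 (172.0.0.0 - 175.255.255.255)
  172.0.0.0/7 (172.0.0.0 - 173.255.255.255)
  173.0.0.0/9 (173.0.0.0 - 173.127.255.255)
  173.32.0.0/14 (173.32.0.0 - 173.35.255.255)
Most specific is 173.32.0.0/14.

173.32.0.0/14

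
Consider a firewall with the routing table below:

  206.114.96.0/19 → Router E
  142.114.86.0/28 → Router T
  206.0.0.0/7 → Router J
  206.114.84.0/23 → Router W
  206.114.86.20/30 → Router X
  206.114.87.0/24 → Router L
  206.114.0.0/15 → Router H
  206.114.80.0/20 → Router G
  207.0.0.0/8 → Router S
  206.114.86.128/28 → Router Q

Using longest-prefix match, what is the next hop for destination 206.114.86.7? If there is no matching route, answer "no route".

Router G

Routes whose prefix contains 206.114.86.7:
  206.0.0.0/7 (206.0.0.0 - 207.255.255.255) -> Router J
  206.114.0.0/15 (206.114.0.0 - 206.115.255.255) -> Router H
  206.114.80.0/20 (206.114.80.0 - 206.114.95.255) -> Router G
More-specific entries that do NOT match:
  206.114.86.20/30 (206.114.86.20 - 206.114.86.23) does not contain 206.114.86.7
  142.114.86.0/28 (142.114.86.0 - 142.114.86.15) does not contain 206.114.86.7
  206.114.86.128/28 (206.114.86.128 - 206.114.86.143) does not contain 206.114.86.7
  206.114.87.0/24 (206.114.87.0 - 206.114.87.255) does not contain 206.114.86.7
  206.114.84.0/23 (206.114.84.0 - 206.114.85.255) does not contain 206.114.86.7
Longest matching prefix is /20 -> next hop Router G.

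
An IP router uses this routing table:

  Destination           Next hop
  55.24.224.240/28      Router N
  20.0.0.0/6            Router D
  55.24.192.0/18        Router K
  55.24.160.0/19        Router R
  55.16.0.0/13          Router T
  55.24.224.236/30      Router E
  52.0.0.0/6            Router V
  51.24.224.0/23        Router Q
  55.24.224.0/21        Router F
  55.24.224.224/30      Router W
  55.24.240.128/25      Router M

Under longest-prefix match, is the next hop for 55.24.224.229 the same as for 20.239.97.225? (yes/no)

no

55.24.224.229: longest match 55.24.224.0/21 -> Router F
20.239.97.225: longest match 20.0.0.0/6 -> Router D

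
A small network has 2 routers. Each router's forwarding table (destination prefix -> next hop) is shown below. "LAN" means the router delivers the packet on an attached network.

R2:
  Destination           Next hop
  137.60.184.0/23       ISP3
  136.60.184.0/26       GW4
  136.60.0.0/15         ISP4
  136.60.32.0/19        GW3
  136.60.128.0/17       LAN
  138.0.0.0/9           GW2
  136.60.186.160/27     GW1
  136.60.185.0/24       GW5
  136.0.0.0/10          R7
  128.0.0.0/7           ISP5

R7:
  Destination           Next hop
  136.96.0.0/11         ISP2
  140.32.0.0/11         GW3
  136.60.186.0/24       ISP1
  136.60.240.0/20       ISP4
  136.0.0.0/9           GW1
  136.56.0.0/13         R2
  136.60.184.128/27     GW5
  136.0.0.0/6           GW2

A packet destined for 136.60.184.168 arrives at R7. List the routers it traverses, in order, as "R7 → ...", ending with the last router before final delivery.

At R7: longest match for 136.60.184.168 is 136.56.0.0/13 -> R2
At R2: longest match for 136.60.184.168 is 136.60.128.0/17 -> LAN

R7 → R2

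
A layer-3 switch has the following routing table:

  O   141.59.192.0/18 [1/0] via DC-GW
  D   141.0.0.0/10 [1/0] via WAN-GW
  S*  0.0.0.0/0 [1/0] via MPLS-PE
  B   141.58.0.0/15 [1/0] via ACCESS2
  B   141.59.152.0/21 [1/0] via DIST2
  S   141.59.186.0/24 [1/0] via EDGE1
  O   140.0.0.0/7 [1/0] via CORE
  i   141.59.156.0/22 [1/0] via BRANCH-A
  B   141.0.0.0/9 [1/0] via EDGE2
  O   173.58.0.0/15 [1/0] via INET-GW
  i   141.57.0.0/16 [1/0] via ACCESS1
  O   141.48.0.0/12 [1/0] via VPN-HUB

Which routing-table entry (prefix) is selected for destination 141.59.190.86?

141.58.0.0/15

Entries matching 141.59.190.86:
  0.0.0.0/0 (default, matches everything)
  140.0.0.0/7 (140.0.0.0 - 141.255.255.255)
  141.0.0.0/9 (141.0.0.0 - 141.127.255.255)
  141.0.0.0/10 (141.0.0.0 - 141.63.255.255)
  141.48.0.0/12 (141.48.0.0 - 141.63.255.255)
  141.58.0.0/15 (141.58.0.0 - 141.59.255.255)
Most specific is 141.58.0.0/15.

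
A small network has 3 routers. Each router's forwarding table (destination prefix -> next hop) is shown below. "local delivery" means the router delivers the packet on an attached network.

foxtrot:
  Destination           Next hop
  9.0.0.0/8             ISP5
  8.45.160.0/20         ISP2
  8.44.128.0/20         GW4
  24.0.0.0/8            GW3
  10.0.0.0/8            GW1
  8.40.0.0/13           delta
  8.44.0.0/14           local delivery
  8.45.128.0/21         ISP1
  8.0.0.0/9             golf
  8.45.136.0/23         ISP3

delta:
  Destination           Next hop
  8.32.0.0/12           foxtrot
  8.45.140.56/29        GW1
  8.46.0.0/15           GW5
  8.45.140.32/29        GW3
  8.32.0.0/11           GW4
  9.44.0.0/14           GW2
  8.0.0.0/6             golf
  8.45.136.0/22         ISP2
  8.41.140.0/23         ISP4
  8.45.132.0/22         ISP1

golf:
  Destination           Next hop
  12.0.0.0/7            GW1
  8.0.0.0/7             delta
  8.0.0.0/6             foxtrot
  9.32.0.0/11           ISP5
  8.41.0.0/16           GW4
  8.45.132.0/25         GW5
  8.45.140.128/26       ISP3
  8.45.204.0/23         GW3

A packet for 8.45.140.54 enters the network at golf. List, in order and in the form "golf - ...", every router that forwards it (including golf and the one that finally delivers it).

At golf: longest match for 8.45.140.54 is 8.0.0.0/7 -> delta
At delta: longest match for 8.45.140.54 is 8.32.0.0/12 -> foxtrot
At foxtrot: longest match for 8.45.140.54 is 8.44.0.0/14 -> local delivery

golf - delta - foxtrot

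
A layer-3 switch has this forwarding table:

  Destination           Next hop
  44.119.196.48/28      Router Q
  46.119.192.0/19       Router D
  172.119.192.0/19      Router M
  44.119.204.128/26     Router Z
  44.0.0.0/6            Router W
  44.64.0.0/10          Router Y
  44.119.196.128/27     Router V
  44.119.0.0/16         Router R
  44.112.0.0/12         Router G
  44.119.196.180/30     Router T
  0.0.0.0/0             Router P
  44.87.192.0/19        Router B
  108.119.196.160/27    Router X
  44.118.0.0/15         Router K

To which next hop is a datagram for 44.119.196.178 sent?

Router R

Routes whose prefix contains 44.119.196.178:
  0.0.0.0/0 (default, matches everything) -> Router P
  44.0.0.0/6 (44.0.0.0 - 47.255.255.255) -> Router W
  44.64.0.0/10 (44.64.0.0 - 44.127.255.255) -> Router Y
  44.112.0.0/12 (44.112.0.0 - 44.127.255.255) -> Router G
  44.118.0.0/15 (44.118.0.0 - 44.119.255.255) -> Router K
  44.119.0.0/16 (44.119.0.0 - 44.119.255.255) -> Router R
More-specific entries that do NOT match:
  44.119.196.180/30 (44.119.196.180 - 44.119.196.183) does not contain 44.119.196.178
  44.119.196.48/28 (44.119.196.48 - 44.119.196.63) does not contain 44.119.196.178
  44.119.196.128/27 (44.119.196.128 - 44.119.196.159) does not contain 44.119.196.178
  108.119.196.160/27 (108.119.196.160 - 108.119.196.191) does not contain 44.119.196.178
  44.119.204.128/26 (44.119.204.128 - 44.119.204.191) does not contain 44.119.196.178
  46.119.192.0/19 (46.119.192.0 - 46.119.223.255) does not contain 44.119.196.178
  172.119.192.0/19 (172.119.192.0 - 172.119.223.255) does not contain 44.119.196.178
  44.87.192.0/19 (44.87.192.0 - 44.87.223.255) does not contain 44.119.196.178
Longest matching prefix is /16 -> next hop Router R.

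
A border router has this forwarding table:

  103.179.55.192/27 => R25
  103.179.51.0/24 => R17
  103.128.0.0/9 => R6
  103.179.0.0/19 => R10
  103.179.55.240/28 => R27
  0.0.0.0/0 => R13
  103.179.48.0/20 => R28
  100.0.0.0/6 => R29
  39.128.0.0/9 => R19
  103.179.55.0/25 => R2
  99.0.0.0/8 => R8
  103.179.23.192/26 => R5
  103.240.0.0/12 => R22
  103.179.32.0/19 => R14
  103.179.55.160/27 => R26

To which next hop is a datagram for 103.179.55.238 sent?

R28

Routes whose prefix contains 103.179.55.238:
  0.0.0.0/0 (default, matches everything) -> R13
  100.0.0.0/6 (100.0.0.0 - 103.255.255.255) -> R29
  103.128.0.0/9 (103.128.0.0 - 103.255.255.255) -> R6
  103.179.32.0/19 (103.179.32.0 - 103.179.63.255) -> R14
  103.179.48.0/20 (103.179.48.0 - 103.179.63.255) -> R28
More-specific entries that do NOT match:
  103.179.55.240/28 (103.179.55.240 - 103.179.55.255) does not contain 103.179.55.238
  103.179.55.192/27 (103.179.55.192 - 103.179.55.223) does not contain 103.179.55.238
  103.179.55.160/27 (103.179.55.160 - 103.179.55.191) does not contain 103.179.55.238
  103.179.23.192/26 (103.179.23.192 - 103.179.23.255) does not contain 103.179.55.238
  103.179.55.0/25 (103.179.55.0 - 103.179.55.127) does not contain 103.179.55.238
  103.179.51.0/24 (103.179.51.0 - 103.179.51.255) does not contain 103.179.55.238
Longest matching prefix is /20 -> next hop R28.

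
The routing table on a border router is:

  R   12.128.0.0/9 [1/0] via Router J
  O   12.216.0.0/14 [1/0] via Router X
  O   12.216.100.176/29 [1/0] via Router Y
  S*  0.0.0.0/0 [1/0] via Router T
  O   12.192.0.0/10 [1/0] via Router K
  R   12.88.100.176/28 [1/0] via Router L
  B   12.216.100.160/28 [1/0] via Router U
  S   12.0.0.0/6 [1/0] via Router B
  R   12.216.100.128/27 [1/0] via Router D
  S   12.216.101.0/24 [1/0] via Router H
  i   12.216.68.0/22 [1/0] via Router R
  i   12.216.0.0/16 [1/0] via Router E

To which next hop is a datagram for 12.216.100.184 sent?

Router E

Routes whose prefix contains 12.216.100.184:
  0.0.0.0/0 (default, matches everything) -> Router T
  12.0.0.0/6 (12.0.0.0 - 15.255.255.255) -> Router B
  12.128.0.0/9 (12.128.0.0 - 12.255.255.255) -> Router J
  12.192.0.0/10 (12.192.0.0 - 12.255.255.255) -> Router K
  12.216.0.0/14 (12.216.0.0 - 12.219.255.255) -> Router X
  12.216.0.0/16 (12.216.0.0 - 12.216.255.255) -> Router E
More-specific entries that do NOT match:
  12.216.100.176/29 (12.216.100.176 - 12.216.100.183) does not contain 12.216.100.184
  12.88.100.176/28 (12.88.100.176 - 12.88.100.191) does not contain 12.216.100.184
  12.216.100.160/28 (12.216.100.160 - 12.216.100.175) does not contain 12.216.100.184
  12.216.100.128/27 (12.216.100.128 - 12.216.100.159) does not contain 12.216.100.184
  12.216.101.0/24 (12.216.101.0 - 12.216.101.255) does not contain 12.216.100.184
  12.216.68.0/22 (12.216.68.0 - 12.216.71.255) does not contain 12.216.100.184
Longest matching prefix is /16 -> next hop Router E.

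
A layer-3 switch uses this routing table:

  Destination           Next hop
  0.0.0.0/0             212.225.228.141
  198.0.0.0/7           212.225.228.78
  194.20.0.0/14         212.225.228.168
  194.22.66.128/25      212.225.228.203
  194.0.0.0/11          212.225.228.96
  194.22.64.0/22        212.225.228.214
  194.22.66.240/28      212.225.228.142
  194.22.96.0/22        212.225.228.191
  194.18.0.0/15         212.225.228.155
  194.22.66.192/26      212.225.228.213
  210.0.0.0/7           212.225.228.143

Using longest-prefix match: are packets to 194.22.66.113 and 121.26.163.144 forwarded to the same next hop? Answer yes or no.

no

194.22.66.113: longest match 194.22.64.0/22 -> 212.225.228.214
121.26.163.144: longest match 0.0.0.0/0 -> 212.225.228.141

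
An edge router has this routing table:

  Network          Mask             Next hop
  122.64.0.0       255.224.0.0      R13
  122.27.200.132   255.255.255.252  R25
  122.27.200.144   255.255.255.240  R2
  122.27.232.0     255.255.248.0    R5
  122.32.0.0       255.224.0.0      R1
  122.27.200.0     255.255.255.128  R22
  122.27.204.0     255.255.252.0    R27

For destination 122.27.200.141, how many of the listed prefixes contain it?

No listed prefix contains 122.27.200.141.
Total matching entries: 0.

0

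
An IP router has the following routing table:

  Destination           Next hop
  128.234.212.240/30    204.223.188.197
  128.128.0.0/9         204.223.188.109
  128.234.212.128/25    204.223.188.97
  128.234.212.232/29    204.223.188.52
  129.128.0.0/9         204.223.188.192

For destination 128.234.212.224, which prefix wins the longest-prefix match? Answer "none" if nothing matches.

128.234.212.128/25

Entries matching 128.234.212.224:
  128.128.0.0/9 (128.128.0.0 - 128.255.255.255)
  128.234.212.128/25 (128.234.212.128 - 128.234.212.255)
Most specific is 128.234.212.128/25.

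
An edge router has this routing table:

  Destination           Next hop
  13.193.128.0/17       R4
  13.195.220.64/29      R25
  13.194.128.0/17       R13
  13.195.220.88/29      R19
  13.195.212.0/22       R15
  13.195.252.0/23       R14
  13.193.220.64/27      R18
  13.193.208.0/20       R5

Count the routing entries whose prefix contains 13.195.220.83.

0

No listed prefix contains 13.195.220.83.
Total matching entries: 0.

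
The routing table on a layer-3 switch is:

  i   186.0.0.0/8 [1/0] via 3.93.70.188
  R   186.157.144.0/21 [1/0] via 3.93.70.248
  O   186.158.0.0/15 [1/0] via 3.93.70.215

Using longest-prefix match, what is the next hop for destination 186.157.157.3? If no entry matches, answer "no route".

Routes whose prefix contains 186.157.157.3:
  186.0.0.0/8 (186.0.0.0 - 186.255.255.255) -> 3.93.70.188
More-specific entries that do NOT match:
  186.157.144.0/21 (186.157.144.0 - 186.157.151.255) does not contain 186.157.157.3
  186.158.0.0/15 (186.158.0.0 - 186.159.255.255) does not contain 186.157.157.3
Longest matching prefix is /8 -> next hop 3.93.70.188.

3.93.70.188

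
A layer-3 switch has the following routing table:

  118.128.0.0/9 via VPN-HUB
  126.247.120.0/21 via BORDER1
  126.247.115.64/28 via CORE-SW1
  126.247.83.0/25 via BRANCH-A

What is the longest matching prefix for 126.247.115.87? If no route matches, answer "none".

none

126.247.115.87 is outside every listed prefix and there is no default route.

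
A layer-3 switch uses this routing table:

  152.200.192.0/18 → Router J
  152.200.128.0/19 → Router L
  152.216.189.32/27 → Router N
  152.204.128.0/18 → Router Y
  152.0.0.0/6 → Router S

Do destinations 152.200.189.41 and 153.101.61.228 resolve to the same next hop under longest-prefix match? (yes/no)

152.200.189.41: longest match 152.0.0.0/6 -> Router S
153.101.61.228: longest match 152.0.0.0/6 -> Router S

yes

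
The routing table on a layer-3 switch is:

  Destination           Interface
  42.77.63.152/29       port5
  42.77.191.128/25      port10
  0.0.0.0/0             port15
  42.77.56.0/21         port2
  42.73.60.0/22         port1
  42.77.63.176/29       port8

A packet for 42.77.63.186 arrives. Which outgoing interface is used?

port2

Routes whose prefix contains 42.77.63.186:
  0.0.0.0/0 (default, matches everything) -> port15
  42.77.56.0/21 (42.77.56.0 - 42.77.63.255) -> port2
More-specific entries that do NOT match:
  42.77.63.152/29 (42.77.63.152 - 42.77.63.159) does not contain 42.77.63.186
  42.77.63.176/29 (42.77.63.176 - 42.77.63.183) does not contain 42.77.63.186
  42.77.191.128/25 (42.77.191.128 - 42.77.191.255) does not contain 42.77.63.186
  42.73.60.0/22 (42.73.60.0 - 42.73.63.255) does not contain 42.77.63.186
Longest matching prefix is /21 -> interface port2.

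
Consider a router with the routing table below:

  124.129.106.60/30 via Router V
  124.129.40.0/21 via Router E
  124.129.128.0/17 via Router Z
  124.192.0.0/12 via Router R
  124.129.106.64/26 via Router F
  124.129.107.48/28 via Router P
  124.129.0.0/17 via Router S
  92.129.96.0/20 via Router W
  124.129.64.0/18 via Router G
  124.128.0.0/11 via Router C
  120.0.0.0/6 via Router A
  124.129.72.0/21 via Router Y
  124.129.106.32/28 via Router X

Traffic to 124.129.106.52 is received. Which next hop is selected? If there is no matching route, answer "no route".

Routes whose prefix contains 124.129.106.52:
  124.128.0.0/11 (124.128.0.0 - 124.159.255.255) -> Router C
  124.129.0.0/17 (124.129.0.0 - 124.129.127.255) -> Router S
  124.129.64.0/18 (124.129.64.0 - 124.129.127.255) -> Router G
More-specific entries that do NOT match:
  124.129.106.60/30 (124.129.106.60 - 124.129.106.63) does not contain 124.129.106.52
  124.129.107.48/28 (124.129.107.48 - 124.129.107.63) does not contain 124.129.106.52
  124.129.106.32/28 (124.129.106.32 - 124.129.106.47) does not contain 124.129.106.52
  124.129.106.64/26 (124.129.106.64 - 124.129.106.127) does not contain 124.129.106.52
  124.129.40.0/21 (124.129.40.0 - 124.129.47.255) does not contain 124.129.106.52
  124.129.72.0/21 (124.129.72.0 - 124.129.79.255) does not contain 124.129.106.52
  92.129.96.0/20 (92.129.96.0 - 92.129.111.255) does not contain 124.129.106.52
Longest matching prefix is /18 -> next hop Router G.

Router G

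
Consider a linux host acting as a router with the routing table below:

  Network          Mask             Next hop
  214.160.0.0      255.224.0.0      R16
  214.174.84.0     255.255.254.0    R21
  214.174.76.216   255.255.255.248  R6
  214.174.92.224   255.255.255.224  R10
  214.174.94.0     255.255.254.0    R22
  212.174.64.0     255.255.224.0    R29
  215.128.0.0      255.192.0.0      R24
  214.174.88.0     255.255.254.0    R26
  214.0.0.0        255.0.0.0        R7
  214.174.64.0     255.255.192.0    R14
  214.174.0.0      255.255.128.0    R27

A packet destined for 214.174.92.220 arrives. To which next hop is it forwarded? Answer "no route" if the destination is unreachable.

Routes whose prefix contains 214.174.92.220:
  214.0.0.0/8 (214.0.0.0 - 214.255.255.255) -> R7
  214.160.0.0/11 (214.160.0.0 - 214.191.255.255) -> R16
  214.174.0.0/17 (214.174.0.0 - 214.174.127.255) -> R27
  214.174.64.0/18 (214.174.64.0 - 214.174.127.255) -> R14
More-specific entries that do NOT match:
  214.174.76.216/29 (214.174.76.216 - 214.174.76.223) does not contain 214.174.92.220
  214.174.92.224/27 (214.174.92.224 - 214.174.92.255) does not contain 214.174.92.220
  214.174.84.0/23 (214.174.84.0 - 214.174.85.255) does not contain 214.174.92.220
  214.174.94.0/23 (214.174.94.0 - 214.174.95.255) does not contain 214.174.92.220
  214.174.88.0/23 (214.174.88.0 - 214.174.89.255) does not contain 214.174.92.220
  212.174.64.0/19 (212.174.64.0 - 212.174.95.255) does not contain 214.174.92.220
Longest matching prefix is /18 -> next hop R14.

R14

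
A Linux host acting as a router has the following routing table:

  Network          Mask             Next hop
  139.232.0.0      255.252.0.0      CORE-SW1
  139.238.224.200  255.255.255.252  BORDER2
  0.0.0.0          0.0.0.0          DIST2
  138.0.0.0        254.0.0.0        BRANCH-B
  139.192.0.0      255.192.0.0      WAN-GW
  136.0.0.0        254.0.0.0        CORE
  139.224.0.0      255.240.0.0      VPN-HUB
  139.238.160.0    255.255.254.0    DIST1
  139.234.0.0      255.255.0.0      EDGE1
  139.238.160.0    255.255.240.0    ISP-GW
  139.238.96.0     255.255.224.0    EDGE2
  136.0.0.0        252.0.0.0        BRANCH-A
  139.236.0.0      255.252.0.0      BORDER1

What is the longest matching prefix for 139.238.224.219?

139.236.0.0/14

Entries matching 139.238.224.219:
  0.0.0.0/0 (default, matches everything)
  136.0.0.0/6 (136.0.0.0 - 139.255.255.255)
  138.0.0.0/7 (138.0.0.0 - 139.255.255.255)
  139.192.0.0/10 (139.192.0.0 - 139.255.255.255)
  139.224.0.0/12 (139.224.0.0 - 139.239.255.255)
  139.236.0.0/14 (139.236.0.0 - 139.239.255.255)
Most specific is 139.236.0.0/14.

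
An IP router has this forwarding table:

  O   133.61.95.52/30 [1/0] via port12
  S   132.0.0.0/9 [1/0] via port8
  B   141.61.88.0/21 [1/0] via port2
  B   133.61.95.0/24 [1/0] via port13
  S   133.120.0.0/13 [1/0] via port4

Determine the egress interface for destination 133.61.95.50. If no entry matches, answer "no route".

port13

Routes whose prefix contains 133.61.95.50:
  133.61.95.0/24 (133.61.95.0 - 133.61.95.255) -> port13
More-specific entries that do NOT match:
  133.61.95.52/30 (133.61.95.52 - 133.61.95.55) does not contain 133.61.95.50
Longest matching prefix is /24 -> interface port13.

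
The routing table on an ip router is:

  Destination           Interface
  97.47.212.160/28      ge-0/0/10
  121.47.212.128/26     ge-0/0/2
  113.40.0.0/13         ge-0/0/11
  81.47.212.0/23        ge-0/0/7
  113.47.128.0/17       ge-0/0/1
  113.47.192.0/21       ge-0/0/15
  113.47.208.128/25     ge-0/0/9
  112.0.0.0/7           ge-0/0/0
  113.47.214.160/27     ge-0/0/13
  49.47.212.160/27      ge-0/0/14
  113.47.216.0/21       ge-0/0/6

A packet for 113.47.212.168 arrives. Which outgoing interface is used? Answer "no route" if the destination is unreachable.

Routes whose prefix contains 113.47.212.168:
  112.0.0.0/7 (112.0.0.0 - 113.255.255.255) -> ge-0/0/0
  113.40.0.0/13 (113.40.0.0 - 113.47.255.255) -> ge-0/0/11
  113.47.128.0/17 (113.47.128.0 - 113.47.255.255) -> ge-0/0/1
More-specific entries that do NOT match:
  97.47.212.160/28 (97.47.212.160 - 97.47.212.175) does not contain 113.47.212.168
  113.47.214.160/27 (113.47.214.160 - 113.47.214.191) does not contain 113.47.212.168
  49.47.212.160/27 (49.47.212.160 - 49.47.212.191) does not contain 113.47.212.168
  121.47.212.128/26 (121.47.212.128 - 121.47.212.191) does not contain 113.47.212.168
  113.47.208.128/25 (113.47.208.128 - 113.47.208.255) does not contain 113.47.212.168
  81.47.212.0/23 (81.47.212.0 - 81.47.213.255) does not contain 113.47.212.168
  113.47.192.0/21 (113.47.192.0 - 113.47.199.255) does not contain 113.47.212.168
  113.47.216.0/21 (113.47.216.0 - 113.47.223.255) does not contain 113.47.212.168
Longest matching prefix is /17 -> interface ge-0/0/1.

ge-0/0/1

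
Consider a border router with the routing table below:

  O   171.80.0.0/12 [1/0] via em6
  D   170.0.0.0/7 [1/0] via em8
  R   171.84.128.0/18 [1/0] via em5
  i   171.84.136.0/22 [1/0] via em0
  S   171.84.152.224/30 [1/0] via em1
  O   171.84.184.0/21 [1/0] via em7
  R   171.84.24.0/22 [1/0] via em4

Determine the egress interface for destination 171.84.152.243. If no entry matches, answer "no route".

em5

Routes whose prefix contains 171.84.152.243:
  170.0.0.0/7 (170.0.0.0 - 171.255.255.255) -> em8
  171.80.0.0/12 (171.80.0.0 - 171.95.255.255) -> em6
  171.84.128.0/18 (171.84.128.0 - 171.84.191.255) -> em5
More-specific entries that do NOT match:
  171.84.152.224/30 (171.84.152.224 - 171.84.152.227) does not contain 171.84.152.243
  171.84.136.0/22 (171.84.136.0 - 171.84.139.255) does not contain 171.84.152.243
  171.84.24.0/22 (171.84.24.0 - 171.84.27.255) does not contain 171.84.152.243
  171.84.184.0/21 (171.84.184.0 - 171.84.191.255) does not contain 171.84.152.243
Longest matching prefix is /18 -> interface em5.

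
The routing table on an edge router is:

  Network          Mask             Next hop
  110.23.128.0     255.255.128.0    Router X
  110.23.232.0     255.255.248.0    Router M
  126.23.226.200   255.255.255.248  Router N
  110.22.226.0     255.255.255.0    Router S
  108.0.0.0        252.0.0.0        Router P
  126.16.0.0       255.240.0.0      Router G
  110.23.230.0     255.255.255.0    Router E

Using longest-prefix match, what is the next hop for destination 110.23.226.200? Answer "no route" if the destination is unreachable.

Routes whose prefix contains 110.23.226.200:
  108.0.0.0/6 (108.0.0.0 - 111.255.255.255) -> Router P
  110.23.128.0/17 (110.23.128.0 - 110.23.255.255) -> Router X
More-specific entries that do NOT match:
  126.23.226.200/29 (126.23.226.200 - 126.23.226.207) does not contain 110.23.226.200
  110.22.226.0/24 (110.22.226.0 - 110.22.226.255) does not contain 110.23.226.200
  110.23.230.0/24 (110.23.230.0 - 110.23.230.255) does not contain 110.23.226.200
  110.23.232.0/21 (110.23.232.0 - 110.23.239.255) does not contain 110.23.226.200
Longest matching prefix is /17 -> next hop Router X.

Router X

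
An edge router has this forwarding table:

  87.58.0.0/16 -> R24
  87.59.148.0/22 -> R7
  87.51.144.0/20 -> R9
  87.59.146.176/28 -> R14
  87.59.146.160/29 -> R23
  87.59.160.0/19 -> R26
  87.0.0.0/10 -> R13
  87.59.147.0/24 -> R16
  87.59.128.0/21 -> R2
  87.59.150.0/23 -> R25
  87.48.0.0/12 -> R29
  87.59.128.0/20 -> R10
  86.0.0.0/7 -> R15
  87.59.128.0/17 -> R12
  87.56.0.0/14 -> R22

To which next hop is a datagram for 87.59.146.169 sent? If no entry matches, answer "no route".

Routes whose prefix contains 87.59.146.169:
  86.0.0.0/7 (86.0.0.0 - 87.255.255.255) -> R15
  87.0.0.0/10 (87.0.0.0 - 87.63.255.255) -> R13
  87.48.0.0/12 (87.48.0.0 - 87.63.255.255) -> R29
  87.56.0.0/14 (87.56.0.0 - 87.59.255.255) -> R22
  87.59.128.0/17 (87.59.128.0 - 87.59.255.255) -> R12
More-specific entries that do NOT match:
  87.59.146.160/29 (87.59.146.160 - 87.59.146.167) does not contain 87.59.146.169
  87.59.146.176/28 (87.59.146.176 - 87.59.146.191) does not contain 87.59.146.169
  87.59.147.0/24 (87.59.147.0 - 87.59.147.255) does not contain 87.59.146.169
  87.59.150.0/23 (87.59.150.0 - 87.59.151.255) does not contain 87.59.146.169
  87.59.148.0/22 (87.59.148.0 - 87.59.151.255) does not contain 87.59.146.169
  87.59.128.0/21 (87.59.128.0 - 87.59.135.255) does not contain 87.59.146.169
  87.51.144.0/20 (87.51.144.0 - 87.51.159.255) does not contain 87.59.146.169
  87.59.128.0/20 (87.59.128.0 - 87.59.143.255) does not contain 87.59.146.169
  87.59.160.0/19 (87.59.160.0 - 87.59.191.255) does not contain 87.59.146.169
Longest matching prefix is /17 -> next hop R12.

R12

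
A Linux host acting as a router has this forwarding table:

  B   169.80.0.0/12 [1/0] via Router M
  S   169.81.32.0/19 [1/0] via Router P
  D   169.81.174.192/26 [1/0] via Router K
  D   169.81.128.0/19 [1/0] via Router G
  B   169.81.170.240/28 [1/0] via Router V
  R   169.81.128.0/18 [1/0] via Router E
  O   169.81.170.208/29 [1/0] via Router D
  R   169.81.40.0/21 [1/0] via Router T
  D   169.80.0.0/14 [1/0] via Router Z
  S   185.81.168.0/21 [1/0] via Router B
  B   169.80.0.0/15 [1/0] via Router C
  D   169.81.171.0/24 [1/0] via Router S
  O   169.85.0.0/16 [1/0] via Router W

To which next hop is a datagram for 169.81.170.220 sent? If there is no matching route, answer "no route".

Router E

Routes whose prefix contains 169.81.170.220:
  169.80.0.0/12 (169.80.0.0 - 169.95.255.255) -> Router M
  169.80.0.0/14 (169.80.0.0 - 169.83.255.255) -> Router Z
  169.80.0.0/15 (169.80.0.0 - 169.81.255.255) -> Router C
  169.81.128.0/18 (169.81.128.0 - 169.81.191.255) -> Router E
More-specific entries that do NOT match:
  169.81.170.208/29 (169.81.170.208 - 169.81.170.215) does not contain 169.81.170.220
  169.81.170.240/28 (169.81.170.240 - 169.81.170.255) does not contain 169.81.170.220
  169.81.174.192/26 (169.81.174.192 - 169.81.174.255) does not contain 169.81.170.220
  169.81.171.0/24 (169.81.171.0 - 169.81.171.255) does not contain 169.81.170.220
  169.81.40.0/21 (169.81.40.0 - 169.81.47.255) does not contain 169.81.170.220
  185.81.168.0/21 (185.81.168.0 - 185.81.175.255) does not contain 169.81.170.220
  169.81.32.0/19 (169.81.32.0 - 169.81.63.255) does not contain 169.81.170.220
  169.81.128.0/19 (169.81.128.0 - 169.81.159.255) does not contain 169.81.170.220
Longest matching prefix is /18 -> next hop Router E.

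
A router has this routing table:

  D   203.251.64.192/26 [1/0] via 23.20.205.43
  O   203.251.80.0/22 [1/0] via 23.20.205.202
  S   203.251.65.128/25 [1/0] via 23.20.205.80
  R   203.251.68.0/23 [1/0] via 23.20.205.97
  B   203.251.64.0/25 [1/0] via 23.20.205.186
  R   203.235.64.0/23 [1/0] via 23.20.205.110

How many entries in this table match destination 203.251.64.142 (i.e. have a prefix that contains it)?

No listed prefix contains 203.251.64.142.
Total matching entries: 0.

0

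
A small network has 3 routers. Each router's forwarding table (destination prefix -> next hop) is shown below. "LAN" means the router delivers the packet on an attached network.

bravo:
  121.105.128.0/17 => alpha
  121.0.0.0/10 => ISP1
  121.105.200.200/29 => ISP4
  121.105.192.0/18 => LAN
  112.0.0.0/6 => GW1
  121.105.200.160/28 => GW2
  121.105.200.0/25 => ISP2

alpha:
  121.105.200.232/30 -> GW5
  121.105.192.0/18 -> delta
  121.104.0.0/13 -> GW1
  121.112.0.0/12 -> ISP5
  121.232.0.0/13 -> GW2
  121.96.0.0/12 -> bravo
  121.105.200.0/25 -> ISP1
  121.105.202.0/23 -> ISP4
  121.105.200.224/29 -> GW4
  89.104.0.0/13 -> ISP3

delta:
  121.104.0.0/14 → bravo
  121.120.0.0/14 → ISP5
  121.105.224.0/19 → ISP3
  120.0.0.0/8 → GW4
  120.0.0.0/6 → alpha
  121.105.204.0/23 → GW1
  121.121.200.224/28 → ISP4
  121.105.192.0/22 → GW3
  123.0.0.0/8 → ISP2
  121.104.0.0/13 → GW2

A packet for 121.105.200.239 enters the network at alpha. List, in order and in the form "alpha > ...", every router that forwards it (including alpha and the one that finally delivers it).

alpha > delta > bravo

At alpha: longest match for 121.105.200.239 is 121.105.192.0/18 -> delta
At delta: longest match for 121.105.200.239 is 121.104.0.0/14 -> bravo
At bravo: longest match for 121.105.200.239 is 121.105.192.0/18 -> LAN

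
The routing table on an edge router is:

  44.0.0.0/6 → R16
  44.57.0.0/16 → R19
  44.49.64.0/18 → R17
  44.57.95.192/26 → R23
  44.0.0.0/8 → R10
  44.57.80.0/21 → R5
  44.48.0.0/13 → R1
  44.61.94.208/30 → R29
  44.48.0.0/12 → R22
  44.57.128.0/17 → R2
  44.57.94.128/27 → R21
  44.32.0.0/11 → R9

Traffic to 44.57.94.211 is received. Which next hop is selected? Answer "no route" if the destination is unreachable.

R19

Routes whose prefix contains 44.57.94.211:
  44.0.0.0/6 (44.0.0.0 - 47.255.255.255) -> R16
  44.0.0.0/8 (44.0.0.0 - 44.255.255.255) -> R10
  44.32.0.0/11 (44.32.0.0 - 44.63.255.255) -> R9
  44.48.0.0/12 (44.48.0.0 - 44.63.255.255) -> R22
  44.57.0.0/16 (44.57.0.0 - 44.57.255.255) -> R19
More-specific entries that do NOT match:
  44.61.94.208/30 (44.61.94.208 - 44.61.94.211) does not contain 44.57.94.211
  44.57.94.128/27 (44.57.94.128 - 44.57.94.159) does not contain 44.57.94.211
  44.57.95.192/26 (44.57.95.192 - 44.57.95.255) does not contain 44.57.94.211
  44.57.80.0/21 (44.57.80.0 - 44.57.87.255) does not contain 44.57.94.211
  44.49.64.0/18 (44.49.64.0 - 44.49.127.255) does not contain 44.57.94.211
  44.57.128.0/17 (44.57.128.0 - 44.57.255.255) does not contain 44.57.94.211
Longest matching prefix is /16 -> next hop R19.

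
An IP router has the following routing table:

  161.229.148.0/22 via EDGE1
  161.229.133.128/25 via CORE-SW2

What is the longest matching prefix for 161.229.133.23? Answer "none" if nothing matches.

none

161.229.133.23 is outside every listed prefix and there is no default route.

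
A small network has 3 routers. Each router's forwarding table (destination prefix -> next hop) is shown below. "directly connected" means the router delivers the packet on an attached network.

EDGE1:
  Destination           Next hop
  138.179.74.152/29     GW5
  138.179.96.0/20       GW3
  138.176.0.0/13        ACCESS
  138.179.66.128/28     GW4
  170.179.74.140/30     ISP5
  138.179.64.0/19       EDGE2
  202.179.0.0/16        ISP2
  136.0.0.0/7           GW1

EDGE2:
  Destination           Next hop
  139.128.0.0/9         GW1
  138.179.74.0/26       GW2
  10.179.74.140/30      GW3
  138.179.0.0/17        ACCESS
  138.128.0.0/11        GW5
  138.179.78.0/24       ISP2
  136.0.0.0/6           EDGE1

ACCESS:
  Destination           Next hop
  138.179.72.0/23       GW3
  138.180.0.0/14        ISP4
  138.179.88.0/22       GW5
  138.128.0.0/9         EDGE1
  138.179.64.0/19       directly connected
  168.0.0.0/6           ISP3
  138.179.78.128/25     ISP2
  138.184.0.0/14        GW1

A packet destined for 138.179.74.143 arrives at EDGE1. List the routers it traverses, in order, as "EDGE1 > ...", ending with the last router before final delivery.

EDGE1 > EDGE2 > ACCESS

At EDGE1: longest match for 138.179.74.143 is 138.179.64.0/19 -> EDGE2
At EDGE2: longest match for 138.179.74.143 is 138.179.0.0/17 -> ACCESS
At ACCESS: longest match for 138.179.74.143 is 138.179.64.0/19 -> directly connected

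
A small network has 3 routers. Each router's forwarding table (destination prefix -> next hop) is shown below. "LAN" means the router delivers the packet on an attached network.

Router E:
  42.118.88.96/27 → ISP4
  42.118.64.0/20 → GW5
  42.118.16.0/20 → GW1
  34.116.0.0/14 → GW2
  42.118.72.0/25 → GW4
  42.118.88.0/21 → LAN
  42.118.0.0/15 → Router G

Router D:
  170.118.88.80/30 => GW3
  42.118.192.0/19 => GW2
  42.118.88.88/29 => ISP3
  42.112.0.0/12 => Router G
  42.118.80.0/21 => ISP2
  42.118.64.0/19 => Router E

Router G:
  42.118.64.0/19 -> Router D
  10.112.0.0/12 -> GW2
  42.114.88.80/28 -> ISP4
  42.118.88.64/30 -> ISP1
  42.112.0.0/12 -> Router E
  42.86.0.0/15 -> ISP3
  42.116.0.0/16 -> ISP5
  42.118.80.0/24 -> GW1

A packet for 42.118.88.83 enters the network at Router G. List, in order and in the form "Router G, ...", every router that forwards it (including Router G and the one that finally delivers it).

At Router G: longest match for 42.118.88.83 is 42.118.64.0/19 -> Router D
At Router D: longest match for 42.118.88.83 is 42.118.64.0/19 -> Router E
At Router E: longest match for 42.118.88.83 is 42.118.88.0/21 -> LAN

Router G, Router D, Router E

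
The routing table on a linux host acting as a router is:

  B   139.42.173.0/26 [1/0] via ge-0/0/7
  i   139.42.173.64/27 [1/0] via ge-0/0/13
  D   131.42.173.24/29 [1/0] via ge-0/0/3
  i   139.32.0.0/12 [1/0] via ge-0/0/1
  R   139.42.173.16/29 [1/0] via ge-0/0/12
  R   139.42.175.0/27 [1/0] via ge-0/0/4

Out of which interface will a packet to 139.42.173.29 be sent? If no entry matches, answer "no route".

ge-0/0/7

Routes whose prefix contains 139.42.173.29:
  139.32.0.0/12 (139.32.0.0 - 139.47.255.255) -> ge-0/0/1
  139.42.173.0/26 (139.42.173.0 - 139.42.173.63) -> ge-0/0/7
More-specific entries that do NOT match:
  131.42.173.24/29 (131.42.173.24 - 131.42.173.31) does not contain 139.42.173.29
  139.42.173.16/29 (139.42.173.16 - 139.42.173.23) does not contain 139.42.173.29
  139.42.173.64/27 (139.42.173.64 - 139.42.173.95) does not contain 139.42.173.29
  139.42.175.0/27 (139.42.175.0 - 139.42.175.31) does not contain 139.42.173.29
Longest matching prefix is /26 -> interface ge-0/0/7.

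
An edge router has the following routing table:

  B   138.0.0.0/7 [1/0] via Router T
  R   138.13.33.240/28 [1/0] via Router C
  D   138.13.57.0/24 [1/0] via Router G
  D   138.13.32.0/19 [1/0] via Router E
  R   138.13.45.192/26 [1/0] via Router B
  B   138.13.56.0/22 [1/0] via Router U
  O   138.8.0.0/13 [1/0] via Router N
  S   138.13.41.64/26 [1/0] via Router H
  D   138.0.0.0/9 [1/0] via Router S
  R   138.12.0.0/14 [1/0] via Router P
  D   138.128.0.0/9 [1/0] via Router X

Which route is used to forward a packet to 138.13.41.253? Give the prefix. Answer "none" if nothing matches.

Entries matching 138.13.41.253:
  138.0.0.0/7 (138.0.0.0 - 139.255.255.255)
  138.0.0.0/9 (138.0.0.0 - 138.127.255.255)
  138.8.0.0/13 (138.8.0.0 - 138.15.255.255)
  138.12.0.0/14 (138.12.0.0 - 138.15.255.255)
  138.13.32.0/19 (138.13.32.0 - 138.13.63.255)
Most specific is 138.13.32.0/19.

138.13.32.0/19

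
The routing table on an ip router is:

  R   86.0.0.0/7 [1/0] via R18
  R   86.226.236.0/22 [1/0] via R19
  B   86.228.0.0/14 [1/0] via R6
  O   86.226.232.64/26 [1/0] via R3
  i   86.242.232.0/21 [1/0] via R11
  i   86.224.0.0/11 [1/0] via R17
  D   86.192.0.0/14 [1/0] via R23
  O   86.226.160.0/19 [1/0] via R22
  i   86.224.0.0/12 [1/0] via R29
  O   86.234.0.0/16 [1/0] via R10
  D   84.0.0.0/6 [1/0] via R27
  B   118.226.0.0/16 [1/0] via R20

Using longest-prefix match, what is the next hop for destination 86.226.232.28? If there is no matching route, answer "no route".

Routes whose prefix contains 86.226.232.28:
  84.0.0.0/6 (84.0.0.0 - 87.255.255.255) -> R27
  86.0.0.0/7 (86.0.0.0 - 87.255.255.255) -> R18
  86.224.0.0/11 (86.224.0.0 - 86.255.255.255) -> R17
  86.224.0.0/12 (86.224.0.0 - 86.239.255.255) -> R29
More-specific entries that do NOT match:
  86.226.232.64/26 (86.226.232.64 - 86.226.232.127) does not contain 86.226.232.28
  86.226.236.0/22 (86.226.236.0 - 86.226.239.255) does not contain 86.226.232.28
  86.242.232.0/21 (86.242.232.0 - 86.242.239.255) does not contain 86.226.232.28
  86.226.160.0/19 (86.226.160.0 - 86.226.191.255) does not contain 86.226.232.28
  86.234.0.0/16 (86.234.0.0 - 86.234.255.255) does not contain 86.226.232.28
  118.226.0.0/16 (118.226.0.0 - 118.226.255.255) does not contain 86.226.232.28
  86.228.0.0/14 (86.228.0.0 - 86.231.255.255) does not contain 86.226.232.28
  86.192.0.0/14 (86.192.0.0 - 86.195.255.255) does not contain 86.226.232.28
Longest matching prefix is /12 -> next hop R29.

R29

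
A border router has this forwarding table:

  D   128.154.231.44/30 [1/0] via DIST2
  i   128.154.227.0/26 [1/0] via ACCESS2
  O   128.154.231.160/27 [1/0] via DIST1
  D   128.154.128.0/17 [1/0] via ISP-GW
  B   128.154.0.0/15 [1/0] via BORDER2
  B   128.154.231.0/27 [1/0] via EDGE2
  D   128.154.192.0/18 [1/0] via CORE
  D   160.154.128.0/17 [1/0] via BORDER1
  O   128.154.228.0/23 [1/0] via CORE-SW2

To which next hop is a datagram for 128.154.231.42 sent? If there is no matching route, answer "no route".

CORE

Routes whose prefix contains 128.154.231.42:
  128.154.0.0/15 (128.154.0.0 - 128.155.255.255) -> BORDER2
  128.154.128.0/17 (128.154.128.0 - 128.154.255.255) -> ISP-GW
  128.154.192.0/18 (128.154.192.0 - 128.154.255.255) -> CORE
More-specific entries that do NOT match:
  128.154.231.44/30 (128.154.231.44 - 128.154.231.47) does not contain 128.154.231.42
  128.154.231.160/27 (128.154.231.160 - 128.154.231.191) does not contain 128.154.231.42
  128.154.231.0/27 (128.154.231.0 - 128.154.231.31) does not contain 128.154.231.42
  128.154.227.0/26 (128.154.227.0 - 128.154.227.63) does not contain 128.154.231.42
  128.154.228.0/23 (128.154.228.0 - 128.154.229.255) does not contain 128.154.231.42
Longest matching prefix is /18 -> next hop CORE.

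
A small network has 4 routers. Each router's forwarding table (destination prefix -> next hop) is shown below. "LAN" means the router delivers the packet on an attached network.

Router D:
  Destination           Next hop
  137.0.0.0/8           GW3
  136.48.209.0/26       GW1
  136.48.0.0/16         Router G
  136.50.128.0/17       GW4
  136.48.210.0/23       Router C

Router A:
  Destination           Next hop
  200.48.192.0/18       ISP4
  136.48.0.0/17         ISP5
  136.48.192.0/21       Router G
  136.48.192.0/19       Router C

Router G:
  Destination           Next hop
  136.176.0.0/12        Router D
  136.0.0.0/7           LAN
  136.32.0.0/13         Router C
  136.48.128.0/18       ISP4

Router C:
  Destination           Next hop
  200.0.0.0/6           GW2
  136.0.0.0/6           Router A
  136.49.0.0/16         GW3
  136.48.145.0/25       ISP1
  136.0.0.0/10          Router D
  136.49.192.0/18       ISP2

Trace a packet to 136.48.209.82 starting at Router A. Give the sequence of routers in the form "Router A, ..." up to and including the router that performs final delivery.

Router A, Router C, Router D, Router G

At Router A: longest match for 136.48.209.82 is 136.48.192.0/19 -> Router C
At Router C: longest match for 136.48.209.82 is 136.0.0.0/10 -> Router D
At Router D: longest match for 136.48.209.82 is 136.48.0.0/16 -> Router G
At Router G: longest match for 136.48.209.82 is 136.0.0.0/7 -> LAN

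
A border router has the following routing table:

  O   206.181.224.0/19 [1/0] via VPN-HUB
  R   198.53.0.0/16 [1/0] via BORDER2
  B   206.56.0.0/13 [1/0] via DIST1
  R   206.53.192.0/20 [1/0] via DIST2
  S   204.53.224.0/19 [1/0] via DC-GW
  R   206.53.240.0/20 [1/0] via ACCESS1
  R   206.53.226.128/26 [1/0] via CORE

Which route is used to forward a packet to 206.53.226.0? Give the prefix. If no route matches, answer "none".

none

206.53.226.0 is outside every listed prefix and there is no default route.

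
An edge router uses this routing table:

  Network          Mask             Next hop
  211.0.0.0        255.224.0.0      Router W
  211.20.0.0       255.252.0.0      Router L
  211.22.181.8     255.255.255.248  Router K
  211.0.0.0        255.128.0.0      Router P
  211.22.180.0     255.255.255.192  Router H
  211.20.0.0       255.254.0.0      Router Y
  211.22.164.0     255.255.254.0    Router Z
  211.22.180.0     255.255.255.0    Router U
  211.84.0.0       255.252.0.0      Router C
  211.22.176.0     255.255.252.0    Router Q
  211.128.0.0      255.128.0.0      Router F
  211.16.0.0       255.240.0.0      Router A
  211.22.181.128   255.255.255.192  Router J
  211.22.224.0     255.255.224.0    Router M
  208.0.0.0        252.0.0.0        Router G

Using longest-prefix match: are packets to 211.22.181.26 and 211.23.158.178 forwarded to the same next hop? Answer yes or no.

yes

211.22.181.26: longest match 211.20.0.0/14 -> Router L
211.23.158.178: longest match 211.20.0.0/14 -> Router L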